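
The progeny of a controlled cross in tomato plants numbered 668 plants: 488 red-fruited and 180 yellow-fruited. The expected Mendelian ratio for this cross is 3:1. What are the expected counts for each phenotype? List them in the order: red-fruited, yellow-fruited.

501, 167

Total ratio parts = 4. Expected numbers out of 668:
  red-fruited: 668 × 3/4 = 501
  yellow-fruited: 668 × 1/4 = 167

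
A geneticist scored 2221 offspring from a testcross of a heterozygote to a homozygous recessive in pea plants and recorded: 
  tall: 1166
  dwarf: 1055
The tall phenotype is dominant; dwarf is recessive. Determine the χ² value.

A testcross of a heterozygote (Aa × aa) gives a 1:1 phenotypic ratio.
The 1:1 ratio has 2 parts, so with N = 2221 the expected counts are:
  tall: 2221 × 1/2 = 1110.5
  dwarf: 2221 × 1/2 = 1110.5
χ² = Σ (O − E)² / E
  tall: (1166 − 1110.5)² / 1110.5 = 2.7738
  dwarf: (1055 − 1110.5)² / 1110.5 = 2.7738
χ² = 2.7738 + 2.7738 = 5.5476 ≈ 5.548

5.548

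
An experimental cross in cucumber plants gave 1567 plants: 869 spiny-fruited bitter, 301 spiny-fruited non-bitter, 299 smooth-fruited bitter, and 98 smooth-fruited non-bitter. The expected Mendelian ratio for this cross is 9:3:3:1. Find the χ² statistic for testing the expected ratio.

0.443

Under the 9:3:3:1 hypothesis (Σ ratio = 16, N = 1567):
  spiny-fruited bitter: 1567 × 9/16 = 881.4375
  spiny-fruited non-bitter: 1567 × 3/16 = 293.8125
  smooth-fruited bitter: 1567 × 3/16 = 293.8125
  smooth-fruited non-bitter: 1567 × 1/16 = 97.9375
χ² = Σ (O − E)² / E
  spiny-fruited bitter: (869 − 881.4375)² / 881.4375 = 0.1755
  spiny-fruited non-bitter: (301 − 293.8125)² / 293.8125 = 0.1758
  smooth-fruited bitter: (299 − 293.8125)² / 293.8125 = 0.0916
  smooth-fruited non-bitter: (98 − 97.9375)² / 97.9375 = 0.0000
χ² = 0.1755 + 0.1758 + 0.0916 + 0.0000 = 0.4429 ≈ 0.443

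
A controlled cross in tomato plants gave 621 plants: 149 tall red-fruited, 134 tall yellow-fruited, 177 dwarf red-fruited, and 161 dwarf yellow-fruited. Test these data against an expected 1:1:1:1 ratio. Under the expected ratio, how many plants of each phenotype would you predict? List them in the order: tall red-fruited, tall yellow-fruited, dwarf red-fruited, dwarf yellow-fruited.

155.25, 155.25, 155.25, 155.25

Under the 1:1:1:1 hypothesis (Σ ratio = 4, N = 621):
  tall red-fruited: 621 × 1/4 = 155.25
  tall yellow-fruited: 621 × 1/4 = 155.25
  dwarf red-fruited: 621 × 1/4 = 155.25
  dwarf yellow-fruited: 621 × 1/4 = 155.25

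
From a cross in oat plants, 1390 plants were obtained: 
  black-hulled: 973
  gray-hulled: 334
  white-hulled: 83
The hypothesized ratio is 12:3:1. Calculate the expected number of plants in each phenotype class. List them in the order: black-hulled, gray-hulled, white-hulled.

1042.5, 260.625, 86.875

Under the 12:3:1 hypothesis (Σ ratio = 16, N = 1390):
  black-hulled: 1390 × 12/16 = 1042.5
  gray-hulled: 1390 × 3/16 = 260.625
  white-hulled: 1390 × 1/16 = 86.875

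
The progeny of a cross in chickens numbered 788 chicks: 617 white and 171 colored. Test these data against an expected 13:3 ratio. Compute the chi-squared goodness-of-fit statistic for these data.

4.503

Under the 13:3 hypothesis (Σ ratio = 16, N = 788):
  white: 788 × 13/16 = 640.25
  colored: 788 × 3/16 = 147.75
χ² = Σ (O − E)² / E
  white: (617 − 640.25)² / 640.25 = 0.8443
  colored: (171 − 147.75)² / 147.75 = 3.6586
χ² = 0.8443 + 3.6586 = 4.5029 ≈ 4.503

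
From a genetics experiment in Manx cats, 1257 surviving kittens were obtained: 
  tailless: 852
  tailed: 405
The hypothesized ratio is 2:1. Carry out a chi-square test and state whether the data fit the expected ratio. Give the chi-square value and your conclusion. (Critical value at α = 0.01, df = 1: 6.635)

Expected counts for N = 1257 under a 2:1 ratio (total parts = 3):
  tailless: 1257 × 2/3 = 838
  tailed: 1257 × 1/3 = 419
χ² = Σ (O − E)² / E
  tailless: (852 − 838)² / 838 = 0.2339
  tailed: (405 − 419)² / 419 = 0.4678
χ² = 0.2339 + 0.4678 = 0.7017 ≈ 0.702
Degrees of freedom = 2 − 1 = 1; critical value at α = 0.01 is 6.635.
Since 0.702 < 6.635, we fail to reject the null hypothesis — the data are consistent with the 2:1 ratio.

0.702; consistent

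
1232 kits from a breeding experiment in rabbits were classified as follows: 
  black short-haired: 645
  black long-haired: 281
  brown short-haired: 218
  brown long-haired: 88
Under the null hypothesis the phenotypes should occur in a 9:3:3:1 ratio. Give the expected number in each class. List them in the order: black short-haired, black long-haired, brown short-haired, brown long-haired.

693, 231, 231, 77

Total ratio parts = 16. Expected numbers out of 1232:
  black short-haired: 1232 × 9/16 = 693
  black long-haired: 1232 × 3/16 = 231
  brown short-haired: 1232 × 3/16 = 231
  brown long-haired: 1232 × 1/16 = 77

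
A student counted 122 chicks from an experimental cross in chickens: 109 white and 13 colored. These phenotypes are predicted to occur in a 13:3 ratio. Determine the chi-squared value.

5.247

The 13:3 ratio has 16 parts, so with N = 122 the expected counts are:
  white: 122 × 13/16 = 99.125
  colored: 122 × 3/16 = 22.875
χ² = Σ (O − E)² / E
  white: (109 − 99.125)² / 99.125 = 0.9838
  colored: (13 − 22.875)² / 22.875 = 4.2630
χ² = 0.9838 + 4.2630 = 5.2468 ≈ 5.247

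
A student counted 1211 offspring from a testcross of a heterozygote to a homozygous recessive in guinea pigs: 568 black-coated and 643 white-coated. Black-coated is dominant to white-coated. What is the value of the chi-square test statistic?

4.645

A testcross of a heterozygote (Aa × aa) gives a 1:1 phenotypic ratio.
Expected counts for N = 1211 under a 1:1 ratio (total parts = 2):
  black-coated: 1211 × 1/2 = 605.5
  white-coated: 1211 × 1/2 = 605.5
χ² = Σ (O − E)² / E
  black-coated: (568 − 605.5)² / 605.5 = 2.3225
  white-coated: (643 − 605.5)² / 605.5 = 2.3225
χ² = 2.3225 + 2.3225 = 4.645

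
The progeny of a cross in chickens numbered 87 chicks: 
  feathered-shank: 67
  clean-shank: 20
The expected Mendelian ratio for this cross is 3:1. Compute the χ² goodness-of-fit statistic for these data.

0.188

Total ratio parts = 4. Expected numbers out of 87:
  feathered-shank: 87 × 3/4 = 65.25
  clean-shank: 87 × 1/4 = 21.75
χ² = Σ (O − E)² / E
  feathered-shank: (67 − 65.25)² / 65.25 = 0.0469
  clean-shank: (20 − 21.75)² / 21.75 = 0.1408
χ² = 0.0469 + 0.1408 = 0.1877 ≈ 0.188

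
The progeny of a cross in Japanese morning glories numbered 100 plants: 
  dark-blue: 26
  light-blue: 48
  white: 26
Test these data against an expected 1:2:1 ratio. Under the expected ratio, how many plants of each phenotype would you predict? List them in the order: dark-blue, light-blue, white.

25, 50, 25

Expected counts for N = 100 under a 1:2:1 ratio (total parts = 4):
  dark-blue: 100 × 1/4 = 25
  light-blue: 100 × 2/4 = 50
  white: 100 × 1/4 = 25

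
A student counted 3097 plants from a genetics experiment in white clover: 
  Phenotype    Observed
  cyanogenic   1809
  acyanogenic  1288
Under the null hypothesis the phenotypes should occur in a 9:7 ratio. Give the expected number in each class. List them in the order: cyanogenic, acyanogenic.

1742.0625, 1354.9375

Under the 9:7 hypothesis (Σ ratio = 16, N = 3097):
  cyanogenic: 3097 × 9/16 = 1742.0625
  acyanogenic: 3097 × 7/16 = 1354.9375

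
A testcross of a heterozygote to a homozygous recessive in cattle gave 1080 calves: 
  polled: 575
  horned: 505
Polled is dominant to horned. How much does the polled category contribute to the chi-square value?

2.269

A testcross of a heterozygote (Aa × aa) gives a 1:1 phenotypic ratio.
Total ratio parts = 2. Expected numbers out of 1080:
  polled: 1080 × 1/2 = 540
  horned: 1080 × 1/2 = 540
Contribution of polled: (575 − 540)² / 540 = 2.2685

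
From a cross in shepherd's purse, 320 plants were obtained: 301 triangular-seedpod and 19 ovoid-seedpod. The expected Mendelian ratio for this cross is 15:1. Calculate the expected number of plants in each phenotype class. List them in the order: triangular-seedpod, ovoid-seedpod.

300, 20

The 15:1 ratio has 16 parts, so with N = 320 the expected counts are:
  triangular-seedpod: 320 × 15/16 = 300
  ovoid-seedpod: 320 × 1/16 = 20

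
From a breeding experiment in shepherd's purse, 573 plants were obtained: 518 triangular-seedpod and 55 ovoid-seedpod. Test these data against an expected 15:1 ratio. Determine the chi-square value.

10.966

Total ratio parts = 16. Expected numbers out of 573:
  triangular-seedpod: 573 × 15/16 = 537.1875
  ovoid-seedpod: 573 × 1/16 = 35.8125
χ² = Σ (O − E)² / E
  triangular-seedpod: (518 − 537.1875)² / 537.1875 = 0.6853
  ovoid-seedpod: (55 − 35.8125)² / 35.8125 = 10.2802
χ² = 0.6853 + 10.2802 = 10.9655 ≈ 10.966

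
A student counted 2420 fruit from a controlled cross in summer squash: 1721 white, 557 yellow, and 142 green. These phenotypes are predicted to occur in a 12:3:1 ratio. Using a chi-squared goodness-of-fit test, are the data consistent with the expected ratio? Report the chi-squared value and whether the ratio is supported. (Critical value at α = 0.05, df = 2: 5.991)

Total ratio parts = 16. Expected numbers out of 2420:
  white: 2420 × 12/16 = 1815
  yellow: 2420 × 3/16 = 453.75
  green: 2420 × 1/16 = 151.25
χ² = Σ (O − E)² / E
  white: (1721 − 1815)² / 1815 = 4.8683
  yellow: (557 − 453.75)² / 453.75 = 23.4944
  green: (142 − 151.25)² / 151.25 = 0.5657
χ² = 4.8683 + 23.4944 + 0.5657 = 28.9284 ≈ 28.928
Degrees of freedom = 3 − 1 = 2; critical value at α = 0.05 is 5.991.
Since 28.928 > 5.991, we reject the null hypothesis — the data do not fit the 12:3:1 ratio.

28.928; not consistent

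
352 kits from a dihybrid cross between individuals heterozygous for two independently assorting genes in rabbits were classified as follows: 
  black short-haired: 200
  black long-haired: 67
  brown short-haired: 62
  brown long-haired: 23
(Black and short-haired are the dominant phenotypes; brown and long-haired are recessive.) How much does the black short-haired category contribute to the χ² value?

A dihybrid F₂ with independent assortment and complete dominance at both loci gives a 9:3:3:1 phenotypic ratio.
The 9:3:3:1 ratio has 16 parts, so with N = 352 the expected counts are:
  black short-haired: 352 × 9/16 = 198
  black long-haired: 352 × 3/16 = 66
  brown short-haired: 352 × 3/16 = 66
  brown long-haired: 352 × 1/16 = 22
Contribution of black short-haired: (200 − 198)² / 198 = 0.0202

0.020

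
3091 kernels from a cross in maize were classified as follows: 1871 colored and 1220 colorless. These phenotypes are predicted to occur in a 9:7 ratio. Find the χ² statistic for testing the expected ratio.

23.015

Expected counts for N = 3091 under a 9:7 ratio (total parts = 16):
  colored: 3091 × 9/16 = 1738.6875
  colorless: 3091 × 7/16 = 1352.3125
χ² = Σ (O − E)² / E
  colored: (1871 − 1738.6875)² / 1738.6875 = 10.0689
  colorless: (1220 − 1352.3125)² / 1352.3125 = 12.9457
χ² = 10.0689 + 12.9457 = 23.0146 ≈ 23.015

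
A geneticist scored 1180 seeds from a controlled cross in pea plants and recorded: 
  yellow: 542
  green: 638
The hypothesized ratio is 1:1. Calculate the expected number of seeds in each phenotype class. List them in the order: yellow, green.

Under the 1:1 hypothesis (Σ ratio = 2, N = 1180):
  yellow: 1180 × 1/2 = 590
  green: 1180 × 1/2 = 590

590, 590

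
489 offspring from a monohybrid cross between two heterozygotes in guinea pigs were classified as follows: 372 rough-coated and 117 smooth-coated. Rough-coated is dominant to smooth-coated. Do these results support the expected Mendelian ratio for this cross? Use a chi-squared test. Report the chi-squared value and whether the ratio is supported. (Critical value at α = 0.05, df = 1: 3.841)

0.301; consistent

For a monohybrid cross between heterozygotes with complete dominance, the expected phenotypic ratio is 3:1.
Under the 3:1 hypothesis (Σ ratio = 4, N = 489):
  rough-coated: 489 × 3/4 = 366.75
  smooth-coated: 489 × 1/4 = 122.25
χ² = Σ (O − E)² / E
  rough-coated: (372 − 366.75)² / 366.75 = 0.0752
  smooth-coated: (117 − 122.25)² / 122.25 = 0.2255
χ² = 0.0752 + 0.2255 = 0.3007 ≈ 0.301
Degrees of freedom = 2 − 1 = 1; critical value at α = 0.05 is 3.841.
Since 0.301 < 3.841, we fail to reject the null hypothesis — the data are consistent with the 3:1 ratio.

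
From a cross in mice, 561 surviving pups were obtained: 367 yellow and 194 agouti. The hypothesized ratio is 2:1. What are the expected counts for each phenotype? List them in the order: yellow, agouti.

374, 187

Total ratio parts = 3. Expected numbers out of 561:
  yellow: 561 × 2/3 = 374
  agouti: 561 × 1/3 = 187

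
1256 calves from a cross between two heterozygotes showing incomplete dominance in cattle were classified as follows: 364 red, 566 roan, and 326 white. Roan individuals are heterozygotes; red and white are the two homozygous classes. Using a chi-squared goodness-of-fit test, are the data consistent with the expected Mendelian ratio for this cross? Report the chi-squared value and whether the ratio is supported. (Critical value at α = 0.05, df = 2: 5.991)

With incomplete dominance, a heterozygote × heterozygote cross gives a 1:2:1 phenotypic ratio.
The 1:2:1 ratio has 4 parts, so with N = 1256 the expected counts are:
  red: 1256 × 1/4 = 314
  roan: 1256 × 2/4 = 628
  white: 1256 × 1/4 = 314
χ² = Σ (O − E)² / E
  red: (364 − 314)² / 314 = 7.9618
  roan: (566 − 628)² / 628 = 6.1210
  white: (326 − 314)² / 314 = 0.4586
χ² = 7.9618 + 6.1210 + 0.4586 = 14.5414 ≈ 14.541
Degrees of freedom = 3 − 1 = 2; critical value at α = 0.05 is 5.991.
Since 14.541 > 5.991, we reject the null hypothesis — the data do not fit the 1:2:1 ratio.

14.541; not consistent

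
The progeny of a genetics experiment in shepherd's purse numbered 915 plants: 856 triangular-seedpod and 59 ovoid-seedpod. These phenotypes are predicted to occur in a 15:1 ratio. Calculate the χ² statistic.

0.061

Total ratio parts = 16. Expected numbers out of 915:
  triangular-seedpod: 915 × 15/16 = 857.8125
  ovoid-seedpod: 915 × 1/16 = 57.1875
χ² = Σ (O − E)² / E
  triangular-seedpod: (856 − 857.8125)² / 857.8125 = 0.0038
  ovoid-seedpod: (59 − 57.1875)² / 57.1875 = 0.0574
χ² = 0.0038 + 0.0574 = 0.0612 ≈ 0.061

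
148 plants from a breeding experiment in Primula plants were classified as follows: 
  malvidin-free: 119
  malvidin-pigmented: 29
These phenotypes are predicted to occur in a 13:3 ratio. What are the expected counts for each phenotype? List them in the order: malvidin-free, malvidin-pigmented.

120.25, 27.75

Under the 13:3 hypothesis (Σ ratio = 16, N = 148):
  malvidin-free: 148 × 13/16 = 120.25
  malvidin-pigmented: 148 × 3/16 = 27.75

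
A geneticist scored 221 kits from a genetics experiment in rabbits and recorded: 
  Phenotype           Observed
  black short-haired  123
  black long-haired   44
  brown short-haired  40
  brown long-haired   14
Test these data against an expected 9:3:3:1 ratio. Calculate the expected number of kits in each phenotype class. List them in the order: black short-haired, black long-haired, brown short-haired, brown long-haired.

124.3125, 41.4375, 41.4375, 13.8125

Expected counts for N = 221 under a 9:3:3:1 ratio (total parts = 16):
  black short-haired: 221 × 9/16 = 124.3125
  black long-haired: 221 × 3/16 = 41.4375
  brown short-haired: 221 × 3/16 = 41.4375
  brown long-haired: 221 × 1/16 = 13.8125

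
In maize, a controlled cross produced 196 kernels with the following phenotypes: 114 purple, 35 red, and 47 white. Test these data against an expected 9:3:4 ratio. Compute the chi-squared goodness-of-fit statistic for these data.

0.293

Under the 9:3:4 hypothesis (Σ ratio = 16, N = 196):
  purple: 196 × 9/16 = 110.25
  red: 196 × 3/16 = 36.75
  white: 196 × 4/16 = 49
χ² = Σ (O − E)² / E
  purple: (114 − 110.25)² / 110.25 = 0.1276
  red: (35 − 36.75)² / 36.75 = 0.0833
  white: (47 − 49)² / 49 = 0.0816
χ² = 0.1276 + 0.0833 + 0.0816 = 0.2925 ≈ 0.293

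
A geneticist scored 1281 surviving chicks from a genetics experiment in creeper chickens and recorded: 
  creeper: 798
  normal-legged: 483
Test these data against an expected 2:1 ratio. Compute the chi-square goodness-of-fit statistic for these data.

11.016

Expected counts for N = 1281 under a 2:1 ratio (total parts = 3):
  creeper: 1281 × 2/3 = 854
  normal-legged: 1281 × 1/3 = 427
χ² = Σ (O − E)² / E
  creeper: (798 − 854)² / 854 = 3.6721
  normal-legged: (483 − 427)² / 427 = 7.3443
χ² = 3.6721 + 7.3443 = 11.0164 ≈ 11.016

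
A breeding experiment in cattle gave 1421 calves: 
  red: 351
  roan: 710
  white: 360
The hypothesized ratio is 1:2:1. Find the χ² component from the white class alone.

0.064

Expected counts for N = 1421 under a 1:2:1 ratio (total parts = 4):
  red: 1421 × 1/4 = 355.25
  roan: 1421 × 2/4 = 710.5
  white: 1421 × 1/4 = 355.25
Contribution of white: (360 − 355.25)² / 355.25 = 0.0635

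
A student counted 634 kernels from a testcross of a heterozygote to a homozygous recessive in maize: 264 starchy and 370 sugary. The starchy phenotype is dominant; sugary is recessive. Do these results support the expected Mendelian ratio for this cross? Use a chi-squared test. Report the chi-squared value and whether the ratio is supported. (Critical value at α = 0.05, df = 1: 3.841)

A testcross of a heterozygote (Aa × aa) gives a 1:1 phenotypic ratio.
The 1:1 ratio has 2 parts, so with N = 634 the expected counts are:
  starchy: 634 × 1/2 = 317
  sugary: 634 × 1/2 = 317
χ² = Σ (O − E)² / E
  starchy: (264 − 317)² / 317 = 8.8612
  sugary: (370 − 317)² / 317 = 8.8612
χ² = 8.8612 + 8.8612 = 17.7224 ≈ 17.722
Degrees of freedom = 2 − 1 = 1; critical value at α = 0.05 is 3.841.
Since 17.722 > 3.841, we reject the null hypothesis — the data do not fit the 1:1 ratio.

17.722; not consistent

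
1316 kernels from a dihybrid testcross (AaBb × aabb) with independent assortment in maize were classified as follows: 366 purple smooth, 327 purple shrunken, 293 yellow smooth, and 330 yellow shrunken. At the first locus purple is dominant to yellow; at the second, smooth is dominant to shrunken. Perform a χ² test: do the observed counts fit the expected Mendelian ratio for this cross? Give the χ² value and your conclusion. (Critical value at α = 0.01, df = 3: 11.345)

8.116; consistent

A dihybrid testcross with independent assortment gives a 1:1:1:1 ratio.
Expected counts for N = 1316 under a 1:1:1:1 ratio (total parts = 4):
  purple smooth: 1316 × 1/4 = 329
  purple shrunken: 1316 × 1/4 = 329
  yellow smooth: 1316 × 1/4 = 329
  yellow shrunken: 1316 × 1/4 = 329
χ² = Σ (O − E)² / E
  purple smooth: (366 − 329)² / 329 = 4.1611
  purple shrunken: (327 − 329)² / 329 = 0.0122
  yellow smooth: (293 − 329)² / 329 = 3.9392
  yellow shrunken: (330 − 329)² / 329 = 0.0030
χ² = 4.1611 + 0.0122 + 3.9392 + 0.0030 = 8.1155 ≈ 8.116
Degrees of freedom = 4 − 1 = 3; critical value at α = 0.01 is 11.345.
Since 8.116 < 11.345, we fail to reject the null hypothesis — the data are consistent with the 1:1:1:1 ratio.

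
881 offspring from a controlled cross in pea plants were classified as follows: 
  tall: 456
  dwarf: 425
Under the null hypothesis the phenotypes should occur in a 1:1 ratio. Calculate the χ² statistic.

Expected counts for N = 881 under a 1:1 ratio (total parts = 2):
  tall: 881 × 1/2 = 440.5
  dwarf: 881 × 1/2 = 440.5
χ² = Σ (O − E)² / E
  tall: (456 − 440.5)² / 440.5 = 0.5454
  dwarf: (425 − 440.5)² / 440.5 = 0.5454
χ² = 0.5454 + 0.5454 = 1.0908 ≈ 1.091

1.091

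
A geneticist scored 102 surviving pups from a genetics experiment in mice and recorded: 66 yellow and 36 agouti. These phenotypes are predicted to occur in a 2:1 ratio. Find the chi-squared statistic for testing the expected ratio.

Total ratio parts = 3. Expected numbers out of 102:
  yellow: 102 × 2/3 = 68
  agouti: 102 × 1/3 = 34
χ² = Σ (O − E)² / E
  yellow: (66 − 68)² / 68 = 0.0588
  agouti: (36 − 34)² / 34 = 0.1176
χ² = 0.0588 + 0.1176 = 0.1764 ≈ 0.176

0.176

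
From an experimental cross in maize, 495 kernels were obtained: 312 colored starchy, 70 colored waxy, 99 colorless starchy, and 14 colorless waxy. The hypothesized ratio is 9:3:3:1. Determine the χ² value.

19.338

Under the 9:3:3:1 hypothesis (Σ ratio = 16, N = 495):
  colored starchy: 495 × 9/16 = 278.4375
  colored waxy: 495 × 3/16 = 92.8125
  colorless starchy: 495 × 3/16 = 92.8125
  colorless waxy: 495 × 1/16 = 30.9375
χ² = Σ (O − E)² / E
  colored starchy: (312 − 278.4375)² / 278.4375 = 4.0456
  colored waxy: (70 − 92.8125)² / 92.8125 = 5.6071
  colorless starchy: (99 − 92.8125)² / 92.8125 = 0.4125
  colorless waxy: (14 − 30.9375)² / 30.9375 = 9.2729
χ² = 4.0456 + 5.6071 + 0.4125 + 9.2729 = 19.3381 ≈ 19.338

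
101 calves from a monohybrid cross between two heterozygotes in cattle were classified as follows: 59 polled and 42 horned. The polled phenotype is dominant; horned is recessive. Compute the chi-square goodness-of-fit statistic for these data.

14.815

For a monohybrid cross between heterozygotes with complete dominance, the expected phenotypic ratio is 3:1.
Expected counts for N = 101 under a 3:1 ratio (total parts = 4):
  polled: 101 × 3/4 = 75.75
  horned: 101 × 1/4 = 25.25
χ² = Σ (O − E)² / E
  polled: (59 − 75.75)² / 75.75 = 3.7038
  horned: (42 − 25.25)² / 25.25 = 11.1114
χ² = 3.7038 + 11.1114 = 14.8152 ≈ 14.815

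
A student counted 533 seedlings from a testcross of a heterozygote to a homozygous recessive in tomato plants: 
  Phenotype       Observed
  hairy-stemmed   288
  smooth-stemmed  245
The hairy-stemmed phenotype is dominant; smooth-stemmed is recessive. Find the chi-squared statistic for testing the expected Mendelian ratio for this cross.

A testcross of a heterozygote (Aa × aa) gives a 1:1 phenotypic ratio.
The 1:1 ratio has 2 parts, so with N = 533 the expected counts are:
  hairy-stemmed: 533 × 1/2 = 266.5
  smooth-stemmed: 533 × 1/2 = 266.5
χ² = Σ (O − E)² / E
  hairy-stemmed: (288 − 266.5)² / 266.5 = 1.7345
  smooth-stemmed: (245 − 266.5)² / 266.5 = 1.7345
χ² = 1.7345 + 1.7345 = 3.469

3.469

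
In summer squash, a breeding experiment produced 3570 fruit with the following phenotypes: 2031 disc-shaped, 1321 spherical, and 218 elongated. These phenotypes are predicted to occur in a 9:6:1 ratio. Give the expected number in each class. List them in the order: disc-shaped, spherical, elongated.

The 9:6:1 ratio has 16 parts, so with N = 3570 the expected counts are:
  disc-shaped: 3570 × 9/16 = 2008.125
  spherical: 3570 × 6/16 = 1338.75
  elongated: 3570 × 1/16 = 223.125

2008.125, 1338.75, 223.125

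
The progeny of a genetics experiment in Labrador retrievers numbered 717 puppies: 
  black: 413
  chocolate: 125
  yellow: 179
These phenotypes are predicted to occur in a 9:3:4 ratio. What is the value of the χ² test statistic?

The 9:3:4 ratio has 16 parts, so with N = 717 the expected counts are:
  black: 717 × 9/16 = 403.3125
  chocolate: 717 × 3/16 = 134.4375
  yellow: 717 × 4/16 = 179.25
χ² = Σ (O − E)² / E
  black: (413 − 403.3125)² / 403.3125 = 0.2327
  chocolate: (125 − 134.4375)² / 134.4375 = 0.6625
  yellow: (179 − 179.25)² / 179.25 = 0.0003
χ² = 0.2327 + 0.6625 + 0.0003 = 0.8955 ≈ 0.896

0.896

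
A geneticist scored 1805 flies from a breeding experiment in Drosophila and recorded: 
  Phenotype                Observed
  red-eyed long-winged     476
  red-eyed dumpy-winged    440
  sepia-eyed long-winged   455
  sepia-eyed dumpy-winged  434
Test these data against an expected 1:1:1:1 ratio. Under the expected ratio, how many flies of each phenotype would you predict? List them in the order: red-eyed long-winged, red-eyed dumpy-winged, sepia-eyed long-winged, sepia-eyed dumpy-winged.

The 1:1:1:1 ratio has 4 parts, so with N = 1805 the expected counts are:
  red-eyed long-winged: 1805 × 1/4 = 451.25
  red-eyed dumpy-winged: 1805 × 1/4 = 451.25
  sepia-eyed long-winged: 1805 × 1/4 = 451.25
  sepia-eyed dumpy-winged: 1805 × 1/4 = 451.25

451.25, 451.25, 451.25, 451.25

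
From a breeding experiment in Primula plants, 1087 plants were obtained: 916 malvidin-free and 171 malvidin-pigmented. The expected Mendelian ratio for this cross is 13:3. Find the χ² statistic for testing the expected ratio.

The 13:3 ratio has 16 parts, so with N = 1087 the expected counts are:
  malvidin-free: 1087 × 13/16 = 883.1875
  malvidin-pigmented: 1087 × 3/16 = 203.8125
χ² = Σ (O − E)² / E
  malvidin-free: (916 − 883.1875)² / 883.1875 = 1.2191
  malvidin-pigmented: (171 − 203.8125)² / 203.8125 = 5.2826
χ² = 1.2191 + 5.2826 = 6.5017 ≈ 6.502

6.502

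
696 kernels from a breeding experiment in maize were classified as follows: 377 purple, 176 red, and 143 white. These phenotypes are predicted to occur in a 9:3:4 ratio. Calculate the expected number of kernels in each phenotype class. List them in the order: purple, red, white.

Expected counts for N = 696 under a 9:3:4 ratio (total parts = 16):
  purple: 696 × 9/16 = 391.5
  red: 696 × 3/16 = 130.5
  white: 696 × 4/16 = 174

391.5, 130.5, 174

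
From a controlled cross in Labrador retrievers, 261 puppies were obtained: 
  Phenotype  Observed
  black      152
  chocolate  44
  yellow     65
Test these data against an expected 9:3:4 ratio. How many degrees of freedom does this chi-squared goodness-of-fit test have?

2

A goodness-of-fit test with 3 phenotype classes has df = 3 − 1 = 2.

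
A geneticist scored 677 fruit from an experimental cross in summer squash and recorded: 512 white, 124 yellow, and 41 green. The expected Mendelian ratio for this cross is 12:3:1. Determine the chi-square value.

Total ratio parts = 16. Expected numbers out of 677:
  white: 677 × 12/16 = 507.75
  yellow: 677 × 3/16 = 126.9375
  green: 677 × 1/16 = 42.3125
χ² = Σ (O − E)² / E
  white: (512 − 507.75)² / 507.75 = 0.0356
  yellow: (124 − 126.9375)² / 126.9375 = 0.0680
  green: (41 − 42.3125)² / 42.3125 = 0.0407
χ² = 0.0356 + 0.0680 + 0.0407 = 0.1443 ≈ 0.144

0.144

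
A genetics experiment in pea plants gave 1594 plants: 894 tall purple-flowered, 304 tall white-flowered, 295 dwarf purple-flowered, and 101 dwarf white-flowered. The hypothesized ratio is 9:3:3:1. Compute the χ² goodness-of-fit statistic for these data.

Under the 9:3:3:1 hypothesis (Σ ratio = 16, N = 1594):
  tall purple-flowered: 1594 × 9/16 = 896.625
  tall white-flowered: 1594 × 3/16 = 298.875
  dwarf purple-flowered: 1594 × 3/16 = 298.875
  dwarf white-flowered: 1594 × 1/16 = 99.625
χ² = Σ (O − E)² / E
  tall purple-flowered: (894 − 896.625)² / 896.625 = 0.0077
  tall white-flowered: (304 − 298.875)² / 298.875 = 0.0879
  dwarf purple-flowered: (295 − 298.875)² / 298.875 = 0.0502
  dwarf white-flowered: (101 − 99.625)² / 99.625 = 0.0190
χ² = 0.0077 + 0.0879 + 0.0502 + 0.0190 = 0.1648 ≈ 0.165

0.165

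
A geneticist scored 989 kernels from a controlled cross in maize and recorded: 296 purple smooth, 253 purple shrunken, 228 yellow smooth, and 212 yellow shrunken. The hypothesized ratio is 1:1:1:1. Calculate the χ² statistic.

The 1:1:1:1 ratio has 4 parts, so with N = 989 the expected counts are:
  purple smooth: 989 × 1/4 = 247.25
  purple shrunken: 989 × 1/4 = 247.25
  yellow smooth: 989 × 1/4 = 247.25
  yellow shrunken: 989 × 1/4 = 247.25
χ² = Σ (O − E)² / E
  purple smooth: (296 − 247.25)² / 247.25 = 9.6120
  purple shrunken: (253 − 247.25)² / 247.25 = 0.1337
  yellow smooth: (228 − 247.25)² / 247.25 = 1.4987
  yellow shrunken: (212 − 247.25)² / 247.25 = 5.0255
χ² = 9.6120 + 0.1337 + 1.4987 + 5.0255 = 16.2699 ≈ 16.270

16.270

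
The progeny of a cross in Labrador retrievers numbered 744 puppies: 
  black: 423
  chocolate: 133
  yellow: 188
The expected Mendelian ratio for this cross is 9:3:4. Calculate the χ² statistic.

Under the 9:3:4 hypothesis (Σ ratio = 16, N = 744):
  black: 744 × 9/16 = 418.5
  chocolate: 744 × 3/16 = 139.5
  yellow: 744 × 4/16 = 186
χ² = Σ (O − E)² / E
  black: (423 − 418.5)² / 418.5 = 0.0484
  chocolate: (133 − 139.5)² / 139.5 = 0.3029
  yellow: (188 − 186)² / 186 = 0.0215
χ² = 0.0484 + 0.3029 + 0.0215 = 0.3728 ≈ 0.373

0.373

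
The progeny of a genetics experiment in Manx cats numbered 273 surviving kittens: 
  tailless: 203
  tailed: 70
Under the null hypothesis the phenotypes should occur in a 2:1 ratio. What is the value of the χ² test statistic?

7.269

Expected counts for N = 273 under a 2:1 ratio (total parts = 3):
  tailless: 273 × 2/3 = 182
  tailed: 273 × 1/3 = 91
χ² = Σ (O − E)² / E
  tailless: (203 − 182)² / 182 = 2.4231
  tailed: (70 − 91)² / 91 = 4.8462
χ² = 2.4231 + 4.8462 = 7.2693 ≈ 7.269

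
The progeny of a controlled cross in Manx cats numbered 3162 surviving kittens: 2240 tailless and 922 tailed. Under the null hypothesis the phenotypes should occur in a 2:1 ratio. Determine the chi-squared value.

24.797

Expected counts for N = 3162 under a 2:1 ratio (total parts = 3):
  tailless: 3162 × 2/3 = 2108
  tailed: 3162 × 1/3 = 1054
χ² = Σ (O − E)² / E
  tailless: (2240 − 2108)² / 2108 = 8.2657
  tailed: (922 − 1054)² / 1054 = 16.5313
χ² = 8.2657 + 16.5313 = 24.797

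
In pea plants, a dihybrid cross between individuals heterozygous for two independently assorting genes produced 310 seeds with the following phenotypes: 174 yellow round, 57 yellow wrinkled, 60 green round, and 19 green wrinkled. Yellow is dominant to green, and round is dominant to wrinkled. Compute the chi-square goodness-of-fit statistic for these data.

A dihybrid F₂ with independent assortment and complete dominance at both loci gives a 9:3:3:1 phenotypic ratio.
Expected counts for N = 310 under a 9:3:3:1 ratio (total parts = 16):
  yellow round: 310 × 9/16 = 174.375
  yellow wrinkled: 310 × 3/16 = 58.125
  green round: 310 × 3/16 = 58.125
  green wrinkled: 310 × 1/16 = 19.375
χ² = Σ (O − E)² / E
  yellow round: (174 − 174.375)² / 174.375 = 0.0008
  yellow wrinkled: (57 − 58.125)² / 58.125 = 0.0218
  green round: (60 − 58.125)² / 58.125 = 0.0605
  green wrinkled: (19 − 19.375)² / 19.375 = 0.0073
χ² = 0.0008 + 0.0218 + 0.0605 + 0.0073 = 0.0904 ≈ 0.090

0.090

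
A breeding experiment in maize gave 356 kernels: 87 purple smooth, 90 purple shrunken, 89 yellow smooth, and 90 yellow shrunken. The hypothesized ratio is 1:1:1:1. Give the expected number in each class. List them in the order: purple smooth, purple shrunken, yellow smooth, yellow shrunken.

89, 89, 89, 89

Under the 1:1:1:1 hypothesis (Σ ratio = 4, N = 356):
  purple smooth: 356 × 1/4 = 89
  purple shrunken: 356 × 1/4 = 89
  yellow smooth: 356 × 1/4 = 89
  yellow shrunken: 356 × 1/4 = 89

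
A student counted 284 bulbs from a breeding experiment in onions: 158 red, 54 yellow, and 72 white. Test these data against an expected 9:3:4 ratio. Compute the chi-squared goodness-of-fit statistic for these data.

0.044

Expected counts for N = 284 under a 9:3:4 ratio (total parts = 16):
  red: 284 × 9/16 = 159.75
  yellow: 284 × 3/16 = 53.25
  white: 284 × 4/16 = 71
χ² = Σ (O − E)² / E
  red: (158 − 159.75)² / 159.75 = 0.0192
  yellow: (54 − 53.25)² / 53.25 = 0.0106
  white: (72 − 71)² / 71 = 0.0141
χ² = 0.0192 + 0.0106 + 0.0141 = 0.0439 ≈ 0.044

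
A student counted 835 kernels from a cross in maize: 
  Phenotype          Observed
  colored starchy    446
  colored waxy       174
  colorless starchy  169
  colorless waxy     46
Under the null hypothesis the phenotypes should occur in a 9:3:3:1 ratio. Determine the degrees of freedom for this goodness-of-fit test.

A goodness-of-fit test with 4 phenotype classes has df = 4 − 1 = 3.

3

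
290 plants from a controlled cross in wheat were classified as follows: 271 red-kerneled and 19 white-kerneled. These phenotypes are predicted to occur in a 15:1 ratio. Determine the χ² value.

Total ratio parts = 16. Expected numbers out of 290:
  red-kerneled: 290 × 15/16 = 271.875
  white-kerneled: 290 × 1/16 = 18.125
χ² = Σ (O − E)² / E
  red-kerneled: (271 − 271.875)² / 271.875 = 0.0028
  white-kerneled: (19 − 18.125)² / 18.125 = 0.0422
χ² = 0.0028 + 0.0422 = 0.045

0.045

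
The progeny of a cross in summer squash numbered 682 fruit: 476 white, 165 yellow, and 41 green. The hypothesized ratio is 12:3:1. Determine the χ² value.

Under the 12:3:1 hypothesis (Σ ratio = 16, N = 682):
  white: 682 × 12/16 = 511.5
  yellow: 682 × 3/16 = 127.875
  green: 682 × 1/16 = 42.625
χ² = Σ (O − E)² / E
  white: (476 − 511.5)² / 511.5 = 2.4638
  yellow: (165 − 127.875)² / 127.875 = 10.7782
  green: (41 − 42.625)² / 42.625 = 0.0620
χ² = 2.4638 + 10.7782 + 0.0620 = 13.304

13.304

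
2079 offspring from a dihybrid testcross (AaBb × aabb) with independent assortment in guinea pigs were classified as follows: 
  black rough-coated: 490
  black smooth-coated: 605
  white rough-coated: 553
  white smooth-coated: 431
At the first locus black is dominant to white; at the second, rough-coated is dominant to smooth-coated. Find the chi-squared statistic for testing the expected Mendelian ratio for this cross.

32.967

A dihybrid testcross with independent assortment gives a 1:1:1:1 ratio.
Expected counts for N = 2079 under a 1:1:1:1 ratio (total parts = 4):
  black rough-coated: 2079 × 1/4 = 519.75
  black smooth-coated: 2079 × 1/4 = 519.75
  white rough-coated: 2079 × 1/4 = 519.75
  white smooth-coated: 2079 × 1/4 = 519.75
χ² = Σ (O − E)² / E
  black rough-coated: (490 − 519.75)² / 519.75 = 1.7029
  black smooth-coated: (605 − 519.75)² / 519.75 = 13.9828
  white rough-coated: (553 − 519.75)² / 519.75 = 2.1271
  white smooth-coated: (431 − 519.75)² / 519.75 = 15.1545
χ² = 1.7029 + 13.9828 + 2.1271 + 15.1545 = 32.9673 ≈ 32.967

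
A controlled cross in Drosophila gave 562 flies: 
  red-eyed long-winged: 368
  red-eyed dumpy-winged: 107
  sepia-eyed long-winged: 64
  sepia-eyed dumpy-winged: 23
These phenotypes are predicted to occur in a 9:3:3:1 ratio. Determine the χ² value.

The 9:3:3:1 ratio has 16 parts, so with N = 562 the expected counts are:
  red-eyed long-winged: 562 × 9/16 = 316.125
  red-eyed dumpy-winged: 562 × 3/16 = 105.375
  sepia-eyed long-winged: 562 × 3/16 = 105.375
  sepia-eyed dumpy-winged: 562 × 1/16 = 35.125
χ² = Σ (O − E)² / E
  red-eyed long-winged: (368 − 316.125)² / 316.125 = 8.5125
  red-eyed dumpy-winged: (107 − 105.375)² / 105.375 = 0.0251
  sepia-eyed long-winged: (64 − 105.375)² / 105.375 = 16.2457
  sepia-eyed dumpy-winged: (23 − 35.125)² / 35.125 = 4.1855
χ² = 8.5125 + 0.0251 + 16.2457 + 4.1855 = 28.9688 ≈ 28.969

28.969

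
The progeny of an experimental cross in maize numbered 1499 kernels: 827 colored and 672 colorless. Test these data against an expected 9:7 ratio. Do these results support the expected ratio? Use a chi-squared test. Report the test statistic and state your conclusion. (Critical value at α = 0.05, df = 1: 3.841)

Expected counts for N = 1499 under a 9:7 ratio (total parts = 16):
  colored: 1499 × 9/16 = 843.1875
  colorless: 1499 × 7/16 = 655.8125
χ² = Σ (O − E)² / E
  colored: (827 − 843.1875)² / 843.1875 = 0.3108
  colorless: (672 − 655.8125)² / 655.8125 = 0.3996
χ² = 0.3108 + 0.3996 = 0.7104 ≈ 0.710
Degrees of freedom = 2 − 1 = 1; critical value at α = 0.05 is 3.841.
Since 0.710 < 3.841, we fail to reject the null hypothesis — the data are consistent with the 9:7 ratio.

0.710; consistent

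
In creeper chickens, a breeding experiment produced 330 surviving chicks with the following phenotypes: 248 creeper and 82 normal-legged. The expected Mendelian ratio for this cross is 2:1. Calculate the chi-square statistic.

10.691

Total ratio parts = 3. Expected numbers out of 330:
  creeper: 330 × 2/3 = 220
  normal-legged: 330 × 1/3 = 110
χ² = Σ (O − E)² / E
  creeper: (248 − 220)² / 220 = 3.5636
  normal-legged: (82 − 110)² / 110 = 7.1273
χ² = 3.5636 + 7.1273 = 10.6909 ≈ 10.691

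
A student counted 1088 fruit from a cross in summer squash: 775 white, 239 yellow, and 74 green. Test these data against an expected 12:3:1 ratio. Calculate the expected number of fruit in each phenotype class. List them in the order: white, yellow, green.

Expected counts for N = 1088 under a 12:3:1 ratio (total parts = 16):
  white: 1088 × 12/16 = 816
  yellow: 1088 × 3/16 = 204
  green: 1088 × 1/16 = 68

816, 204, 68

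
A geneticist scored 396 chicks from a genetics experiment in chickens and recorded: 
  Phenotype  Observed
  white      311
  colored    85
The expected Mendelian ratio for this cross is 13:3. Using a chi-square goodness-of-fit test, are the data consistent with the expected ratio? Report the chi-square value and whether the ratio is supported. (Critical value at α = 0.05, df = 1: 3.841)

1.916; consistent

Under the 13:3 hypothesis (Σ ratio = 16, N = 396):
  white: 396 × 13/16 = 321.75
  colored: 396 × 3/16 = 74.25
χ² = Σ (O − E)² / E
  white: (311 − 321.75)² / 321.75 = 0.3592
  colored: (85 − 74.25)² / 74.25 = 1.5564
χ² = 0.3592 + 1.5564 = 1.9156 ≈ 1.916
Degrees of freedom = 2 − 1 = 1; critical value at α = 0.05 is 3.841.
Since 1.916 < 3.841, we fail to reject the null hypothesis — the data are consistent with the 13:3 ratio.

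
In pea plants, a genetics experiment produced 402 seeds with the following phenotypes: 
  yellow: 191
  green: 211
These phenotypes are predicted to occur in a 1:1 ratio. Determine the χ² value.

Total ratio parts = 2. Expected numbers out of 402:
  yellow: 402 × 1/2 = 201
  green: 402 × 1/2 = 201
χ² = Σ (O − E)² / E
  yellow: (191 − 201)² / 201 = 0.4975
  green: (211 − 201)² / 201 = 0.4975
χ² = 0.4975 + 0.4975 = 0.995

0.995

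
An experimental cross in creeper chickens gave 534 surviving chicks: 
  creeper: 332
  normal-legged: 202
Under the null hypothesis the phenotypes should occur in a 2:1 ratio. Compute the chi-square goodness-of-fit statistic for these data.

4.854

The 2:1 ratio has 3 parts, so with N = 534 the expected counts are:
  creeper: 534 × 2/3 = 356
  normal-legged: 534 × 1/3 = 178
χ² = Σ (O − E)² / E
  creeper: (332 − 356)² / 356 = 1.6180
  normal-legged: (202 − 178)² / 178 = 3.2360
χ² = 1.6180 + 3.2360 = 4.854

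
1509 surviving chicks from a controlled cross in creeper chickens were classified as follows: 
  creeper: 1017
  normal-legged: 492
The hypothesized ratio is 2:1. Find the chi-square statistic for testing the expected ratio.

0.361

Expected counts for N = 1509 under a 2:1 ratio (total parts = 3):
  creeper: 1509 × 2/3 = 1006
  normal-legged: 1509 × 1/3 = 503
χ² = Σ (O − E)² / E
  creeper: (1017 − 1006)² / 1006 = 0.1203
  normal-legged: (492 − 503)² / 503 = 0.2406
χ² = 0.1203 + 0.2406 = 0.3609 ≈ 0.361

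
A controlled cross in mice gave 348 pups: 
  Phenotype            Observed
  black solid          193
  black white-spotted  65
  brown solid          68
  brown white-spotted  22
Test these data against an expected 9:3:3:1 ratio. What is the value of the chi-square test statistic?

0.158

Under the 9:3:3:1 hypothesis (Σ ratio = 16, N = 348):
  black solid: 348 × 9/16 = 195.75
  black white-spotted: 348 × 3/16 = 65.25
  brown solid: 348 × 3/16 = 65.25
  brown white-spotted: 348 × 1/16 = 21.75
χ² = Σ (O − E)² / E
  black solid: (193 − 195.75)² / 195.75 = 0.0386
  black white-spotted: (65 − 65.25)² / 65.25 = 0.0010
  brown solid: (68 − 65.25)² / 65.25 = 0.1159
  brown white-spotted: (22 − 21.75)² / 21.75 = 0.0029
χ² = 0.0386 + 0.0010 + 0.1159 + 0.0029 = 0.1584 ≈ 0.158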